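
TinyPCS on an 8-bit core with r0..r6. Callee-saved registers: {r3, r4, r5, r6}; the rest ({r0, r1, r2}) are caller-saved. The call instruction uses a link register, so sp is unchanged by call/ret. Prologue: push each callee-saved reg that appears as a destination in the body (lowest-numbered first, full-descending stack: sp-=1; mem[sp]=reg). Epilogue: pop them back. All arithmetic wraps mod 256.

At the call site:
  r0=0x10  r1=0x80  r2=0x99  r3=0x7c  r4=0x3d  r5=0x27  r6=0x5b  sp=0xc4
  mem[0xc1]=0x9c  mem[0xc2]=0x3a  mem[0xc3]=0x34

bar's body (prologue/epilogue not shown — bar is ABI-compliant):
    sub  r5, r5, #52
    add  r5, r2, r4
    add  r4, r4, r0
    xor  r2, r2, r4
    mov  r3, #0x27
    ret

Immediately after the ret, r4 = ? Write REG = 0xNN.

prologue: push r3 -> mem[0xc3]=0x7c, sp=0xc3
prologue: push r4 -> mem[0xc2]=0x3d, sp=0xc2
prologue: push r5 -> mem[0xc1]=0x27, sp=0xc1
body[0] sub  r5, r5, #52 -> r5=0xf3
body[1] add  r5, r2, r4 -> r5=0xd6
body[2] add  r4, r4, r0 -> r4=0x4d
body[3] xor  r2, r2, r4 -> r2=0xd4
body[4] mov  r3, #0x27 -> r3=0x27
epilogue: pop r5=0x27, sp=0xc2
epilogue: pop r4=0x3d, sp=0xc3
epilogue: pop r3=0x7c, sp=0xc4
r4 is callee-saved -> restored

REG = 0x3d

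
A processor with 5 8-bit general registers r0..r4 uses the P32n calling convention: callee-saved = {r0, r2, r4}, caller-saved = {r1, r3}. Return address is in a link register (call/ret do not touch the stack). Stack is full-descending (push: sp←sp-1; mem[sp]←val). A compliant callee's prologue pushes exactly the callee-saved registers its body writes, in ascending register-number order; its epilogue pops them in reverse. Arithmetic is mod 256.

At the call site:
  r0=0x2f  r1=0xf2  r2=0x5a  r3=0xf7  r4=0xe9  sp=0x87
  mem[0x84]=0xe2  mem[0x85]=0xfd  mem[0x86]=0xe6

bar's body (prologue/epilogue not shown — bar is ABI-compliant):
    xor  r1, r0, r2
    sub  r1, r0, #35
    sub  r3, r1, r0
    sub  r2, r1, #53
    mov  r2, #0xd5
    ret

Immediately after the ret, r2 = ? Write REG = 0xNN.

REG = 0x5a

prologue: push r2 -> mem[0x86]=0x5a, sp=0x86
body[0] xor  r1, r0, r2 -> r1=0x75
body[1] sub  r1, r0, #35 -> r1=0x0c
body[2] sub  r3, r1, r0 -> r3=0xdd
body[3] sub  r2, r1, #53 -> r2=0xd7
body[4] mov  r2, #0xd5 -> r2=0xd5
epilogue: pop r2=0x5a, sp=0x87
r2 is callee-saved -> restored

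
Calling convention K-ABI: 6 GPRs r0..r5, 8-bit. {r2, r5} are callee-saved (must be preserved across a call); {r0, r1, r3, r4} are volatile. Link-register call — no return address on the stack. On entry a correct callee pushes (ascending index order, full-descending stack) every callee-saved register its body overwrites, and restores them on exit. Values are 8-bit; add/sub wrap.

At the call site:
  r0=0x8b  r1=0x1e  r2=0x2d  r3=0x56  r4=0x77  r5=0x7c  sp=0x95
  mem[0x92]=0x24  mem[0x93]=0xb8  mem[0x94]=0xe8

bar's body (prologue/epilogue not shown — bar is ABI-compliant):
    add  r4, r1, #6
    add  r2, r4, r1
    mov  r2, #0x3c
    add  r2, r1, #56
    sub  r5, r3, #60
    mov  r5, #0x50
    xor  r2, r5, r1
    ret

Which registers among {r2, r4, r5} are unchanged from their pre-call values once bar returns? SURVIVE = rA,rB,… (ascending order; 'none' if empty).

prologue: push r2 -> mem[0x94]=0x2d, sp=0x94
prologue: push r5 -> mem[0x93]=0x7c, sp=0x93
body[0] add  r4, r1, #6 -> r4=0x24
body[1] add  r2, r4, r1 -> r2=0x42
body[2] mov  r2, #0x3c -> r2=0x3c
body[3] add  r2, r1, #56 -> r2=0x56
body[4] sub  r5, r3, #60 -> r5=0x1a
body[5] mov  r5, #0x50 -> r5=0x50
body[6] xor  r2, r5, r1 -> r2=0x4e
epilogue: pop r5=0x7c, sp=0x94
epilogue: pop r2=0x2d, sp=0x95
r2: callee-saved, written=True
r4: caller-saved, written=True
r5: callee-saved, written=True

SURVIVE = r2,r5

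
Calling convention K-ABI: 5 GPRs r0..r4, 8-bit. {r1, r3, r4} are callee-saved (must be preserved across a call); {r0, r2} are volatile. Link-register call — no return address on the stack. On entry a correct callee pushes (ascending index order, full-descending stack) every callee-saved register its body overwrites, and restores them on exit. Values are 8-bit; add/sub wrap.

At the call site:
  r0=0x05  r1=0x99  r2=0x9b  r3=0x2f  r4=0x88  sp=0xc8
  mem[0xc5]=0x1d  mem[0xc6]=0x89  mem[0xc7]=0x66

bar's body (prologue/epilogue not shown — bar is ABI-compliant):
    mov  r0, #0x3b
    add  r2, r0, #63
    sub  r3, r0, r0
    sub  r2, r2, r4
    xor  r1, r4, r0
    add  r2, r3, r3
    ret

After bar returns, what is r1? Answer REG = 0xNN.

REG = 0x99

prologue: push r1 -> mem[0xc7]=0x99, sp=0xc7
prologue: push r3 -> mem[0xc6]=0x2f, sp=0xc6
body[0] mov  r0, #0x3b -> r0=0x3b
body[1] add  r2, r0, #63 -> r2=0x7a
body[2] sub  r3, r0, r0 -> r3=0x00
body[3] sub  r2, r2, r4 -> r2=0xf2
body[4] xor  r1, r4, r0 -> r1=0xb3
body[5] add  r2, r3, r3 -> r2=0x00
epilogue: pop r3=0x2f, sp=0xc7
epilogue: pop r1=0x99, sp=0xc8
r1 is callee-saved -> restored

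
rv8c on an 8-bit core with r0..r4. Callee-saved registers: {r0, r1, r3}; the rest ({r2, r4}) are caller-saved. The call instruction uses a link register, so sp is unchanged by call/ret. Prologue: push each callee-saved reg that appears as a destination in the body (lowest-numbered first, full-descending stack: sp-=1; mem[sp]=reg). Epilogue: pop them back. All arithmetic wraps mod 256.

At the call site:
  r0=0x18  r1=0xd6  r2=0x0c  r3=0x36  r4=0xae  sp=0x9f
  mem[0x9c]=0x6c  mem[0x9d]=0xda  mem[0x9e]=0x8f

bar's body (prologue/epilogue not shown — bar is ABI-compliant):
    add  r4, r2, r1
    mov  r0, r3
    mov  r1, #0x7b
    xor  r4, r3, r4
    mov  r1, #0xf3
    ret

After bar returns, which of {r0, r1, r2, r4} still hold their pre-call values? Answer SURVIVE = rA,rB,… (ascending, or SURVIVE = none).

SURVIVE = r0,r1,r2

prologue: push r0 → mem[0x9e]=0x18, sp=0x9e
prologue: push r1 → mem[0x9d]=0xd6, sp=0x9d
body[0] add  r4, r2, r1 → r4=0xe2
body[1] mov  r0, r3 → r0=0x36
body[2] mov  r1, #0x7b → r1=0x7b
body[3] xor  r4, r3, r4 → r4=0xd4
body[4] mov  r1, #0xf3 → r1=0xf3
epilogue: pop r1=0xd6, sp=0x9e
epilogue: pop r0=0x18, sp=0x9f
r0: callee-saved, written=True
r1: callee-saved, written=True
r2: caller-saved, written=False
r4: caller-saved, written=True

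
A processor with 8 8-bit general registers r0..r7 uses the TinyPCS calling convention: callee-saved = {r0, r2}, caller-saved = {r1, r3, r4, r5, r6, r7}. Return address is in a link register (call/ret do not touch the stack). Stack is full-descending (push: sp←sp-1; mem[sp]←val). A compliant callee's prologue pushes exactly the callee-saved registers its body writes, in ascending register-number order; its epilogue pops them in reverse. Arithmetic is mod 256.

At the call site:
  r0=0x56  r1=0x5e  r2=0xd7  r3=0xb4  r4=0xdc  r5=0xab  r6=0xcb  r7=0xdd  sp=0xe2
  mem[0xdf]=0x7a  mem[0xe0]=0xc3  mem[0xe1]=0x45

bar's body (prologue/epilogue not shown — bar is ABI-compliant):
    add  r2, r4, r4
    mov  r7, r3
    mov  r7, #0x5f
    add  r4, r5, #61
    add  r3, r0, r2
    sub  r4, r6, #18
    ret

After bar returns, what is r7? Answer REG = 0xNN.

prologue: push r2 → mem[0xe1]=0xd7, sp=0xe1
body[0] add  r2, r4, r4 → r2=0xb8
body[1] mov  r7, r3 → r7=0xb4
body[2] mov  r7, #0x5f → r7=0x5f
body[3] add  r4, r5, #61 → r4=0xe8
body[4] add  r3, r0, r2 → r3=0x0e
body[5] sub  r4, r6, #18 → r4=0xb9
epilogue: pop r2=0xd7, sp=0xe2
r7 is caller-saved → body value

REG = 0x5f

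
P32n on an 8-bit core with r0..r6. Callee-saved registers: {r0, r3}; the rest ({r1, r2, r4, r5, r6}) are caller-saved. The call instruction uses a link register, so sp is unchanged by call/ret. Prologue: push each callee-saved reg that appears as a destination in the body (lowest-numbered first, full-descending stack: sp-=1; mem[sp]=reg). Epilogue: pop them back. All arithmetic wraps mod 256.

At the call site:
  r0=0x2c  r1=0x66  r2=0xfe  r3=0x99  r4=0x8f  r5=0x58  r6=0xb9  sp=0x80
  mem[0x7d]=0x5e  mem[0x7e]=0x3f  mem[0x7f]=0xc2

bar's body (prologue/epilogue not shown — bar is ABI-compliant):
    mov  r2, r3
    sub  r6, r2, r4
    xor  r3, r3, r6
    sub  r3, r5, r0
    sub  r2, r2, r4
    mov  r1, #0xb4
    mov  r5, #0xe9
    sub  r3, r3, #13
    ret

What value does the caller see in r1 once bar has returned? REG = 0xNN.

prologue: push r3 -> mem[0x7f]=0x99, sp=0x7f
body[0] mov  r2, r3 -> r2=0x99
body[1] sub  r6, r2, r4 -> r6=0x0a
body[2] xor  r3, r3, r6 -> r3=0x93
body[3] sub  r3, r5, r0 -> r3=0x2c
body[4] sub  r2, r2, r4 -> r2=0x0a
body[5] mov  r1, #0xb4 -> r1=0xb4
body[6] mov  r5, #0xe9 -> r5=0xe9
body[7] sub  r3, r3, #13 -> r3=0x1f
epilogue: pop r3=0x99, sp=0x80
r1 is caller-saved -> body value

REG = 0xb4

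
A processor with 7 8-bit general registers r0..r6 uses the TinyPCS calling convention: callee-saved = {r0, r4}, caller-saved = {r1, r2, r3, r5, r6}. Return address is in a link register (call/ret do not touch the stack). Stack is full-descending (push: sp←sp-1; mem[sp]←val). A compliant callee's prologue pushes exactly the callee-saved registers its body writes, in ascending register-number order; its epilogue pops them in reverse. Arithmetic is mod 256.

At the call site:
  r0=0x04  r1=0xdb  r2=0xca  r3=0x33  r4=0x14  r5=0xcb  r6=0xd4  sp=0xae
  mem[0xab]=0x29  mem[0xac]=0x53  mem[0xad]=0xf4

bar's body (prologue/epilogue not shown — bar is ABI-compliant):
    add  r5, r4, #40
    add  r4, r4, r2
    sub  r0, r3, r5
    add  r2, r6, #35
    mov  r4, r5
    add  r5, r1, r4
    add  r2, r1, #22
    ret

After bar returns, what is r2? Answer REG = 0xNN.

prologue: push r0 -> mem[0xad]=0x04, sp=0xad
prologue: push r4 -> mem[0xac]=0x14, sp=0xac
body[0] add  r5, r4, #40 -> r5=0x3c
body[1] add  r4, r4, r2 -> r4=0xde
body[2] sub  r0, r3, r5 -> r0=0xf7
body[3] add  r2, r6, #35 -> r2=0xf7
body[4] mov  r4, r5 -> r4=0x3c
body[5] add  r5, r1, r4 -> r5=0x17
body[6] add  r2, r1, #22 -> r2=0xf1
epilogue: pop r4=0x14, sp=0xad
epilogue: pop r0=0x04, sp=0xae
r2 is caller-saved -> body value

REG = 0xf1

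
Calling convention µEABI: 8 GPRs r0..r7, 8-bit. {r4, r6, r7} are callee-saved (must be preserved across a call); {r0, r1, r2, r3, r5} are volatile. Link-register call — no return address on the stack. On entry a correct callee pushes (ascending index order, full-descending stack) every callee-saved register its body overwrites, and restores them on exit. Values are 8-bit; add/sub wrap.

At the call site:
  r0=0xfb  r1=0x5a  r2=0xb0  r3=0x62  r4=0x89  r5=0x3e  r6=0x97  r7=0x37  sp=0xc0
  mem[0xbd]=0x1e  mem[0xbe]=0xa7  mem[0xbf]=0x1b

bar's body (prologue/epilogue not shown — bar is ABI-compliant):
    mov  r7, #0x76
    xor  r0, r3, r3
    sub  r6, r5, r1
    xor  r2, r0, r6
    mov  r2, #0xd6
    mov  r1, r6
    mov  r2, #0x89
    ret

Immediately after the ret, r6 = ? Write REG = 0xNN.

REG = 0x97

prologue: push r6 → mem[0xbf]=0x97, sp=0xbf
prologue: push r7 → mem[0xbe]=0x37, sp=0xbe
body[0] mov  r7, #0x76 → r7=0x76
body[1] xor  r0, r3, r3 → r0=0x00
body[2] sub  r6, r5, r1 → r6=0xe4
body[3] xor  r2, r0, r6 → r2=0xe4
body[4] mov  r2, #0xd6 → r2=0xd6
body[5] mov  r1, r6 → r1=0xe4
body[6] mov  r2, #0x89 → r2=0x89
epilogue: pop r7=0x37, sp=0xbf
epilogue: pop r6=0x97, sp=0xc0
r6 is callee-saved → restored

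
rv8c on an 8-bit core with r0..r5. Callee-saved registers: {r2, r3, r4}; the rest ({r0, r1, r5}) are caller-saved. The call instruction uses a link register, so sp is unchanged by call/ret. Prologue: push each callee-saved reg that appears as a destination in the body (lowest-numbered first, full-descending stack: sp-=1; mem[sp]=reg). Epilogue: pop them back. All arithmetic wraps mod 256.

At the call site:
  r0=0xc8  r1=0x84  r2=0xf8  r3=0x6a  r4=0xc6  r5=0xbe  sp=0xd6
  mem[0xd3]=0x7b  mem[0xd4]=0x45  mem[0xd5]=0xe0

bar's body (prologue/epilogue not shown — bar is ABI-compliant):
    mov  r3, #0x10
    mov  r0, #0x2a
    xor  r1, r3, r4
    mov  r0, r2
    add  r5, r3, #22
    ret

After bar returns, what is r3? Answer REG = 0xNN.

REG = 0x6a

prologue: push r3 → mem[0xd5]=0x6a, sp=0xd5
body[0] mov  r3, #0x10 → r3=0x10
body[1] mov  r0, #0x2a → r0=0x2a
body[2] xor  r1, r3, r4 → r1=0xd6
body[3] mov  r0, r2 → r0=0xf8
body[4] add  r5, r3, #22 → r5=0x26
epilogue: pop r3=0x6a, sp=0xd6
r3 is callee-saved → restored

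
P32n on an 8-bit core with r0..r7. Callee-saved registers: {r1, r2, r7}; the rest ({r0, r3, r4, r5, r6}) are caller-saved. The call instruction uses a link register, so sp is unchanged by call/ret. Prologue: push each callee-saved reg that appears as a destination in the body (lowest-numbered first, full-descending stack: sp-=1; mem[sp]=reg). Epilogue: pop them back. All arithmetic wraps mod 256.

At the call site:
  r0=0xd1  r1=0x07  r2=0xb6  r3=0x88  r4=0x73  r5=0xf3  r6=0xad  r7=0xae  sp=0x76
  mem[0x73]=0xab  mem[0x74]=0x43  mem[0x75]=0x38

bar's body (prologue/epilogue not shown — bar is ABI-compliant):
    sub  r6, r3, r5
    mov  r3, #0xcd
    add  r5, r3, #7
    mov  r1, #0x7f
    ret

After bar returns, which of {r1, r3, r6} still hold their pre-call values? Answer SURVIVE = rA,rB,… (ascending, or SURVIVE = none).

SURVIVE = r1

prologue: push r1 → mem[0x75]=0x07, sp=0x75
body[0] sub  r6, r3, r5 → r6=0x95
body[1] mov  r3, #0xcd → r3=0xcd
body[2] add  r5, r3, #7 → r5=0xd4
body[3] mov  r1, #0x7f → r1=0x7f
epilogue: pop r1=0x07, sp=0x76
r1: callee-saved, written=True
r3: caller-saved, written=True
r6: caller-saved, written=True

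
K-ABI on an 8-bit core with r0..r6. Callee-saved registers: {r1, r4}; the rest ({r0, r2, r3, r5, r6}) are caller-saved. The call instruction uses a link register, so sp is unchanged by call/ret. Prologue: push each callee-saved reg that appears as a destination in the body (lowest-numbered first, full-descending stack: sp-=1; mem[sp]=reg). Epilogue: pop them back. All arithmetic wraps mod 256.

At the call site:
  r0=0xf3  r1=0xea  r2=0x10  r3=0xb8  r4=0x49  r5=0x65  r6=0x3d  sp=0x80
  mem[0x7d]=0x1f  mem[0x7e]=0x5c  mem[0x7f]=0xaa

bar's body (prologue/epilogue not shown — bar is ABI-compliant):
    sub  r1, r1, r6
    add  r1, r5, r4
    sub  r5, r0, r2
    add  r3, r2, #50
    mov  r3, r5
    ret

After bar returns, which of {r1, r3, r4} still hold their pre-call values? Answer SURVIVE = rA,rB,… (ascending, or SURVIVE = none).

SURVIVE = r1,r4

prologue: push r1 -> mem[0x7f]=0xea, sp=0x7f
body[0] sub  r1, r1, r6 -> r1=0xad
body[1] add  r1, r5, r4 -> r1=0xae
body[2] sub  r5, r0, r2 -> r5=0xe3
body[3] add  r3, r2, #50 -> r3=0x42
body[4] mov  r3, r5 -> r3=0xe3
epilogue: pop r1=0xea, sp=0x80
r1: callee-saved, written=True
r3: caller-saved, written=True
r4: callee-saved, written=False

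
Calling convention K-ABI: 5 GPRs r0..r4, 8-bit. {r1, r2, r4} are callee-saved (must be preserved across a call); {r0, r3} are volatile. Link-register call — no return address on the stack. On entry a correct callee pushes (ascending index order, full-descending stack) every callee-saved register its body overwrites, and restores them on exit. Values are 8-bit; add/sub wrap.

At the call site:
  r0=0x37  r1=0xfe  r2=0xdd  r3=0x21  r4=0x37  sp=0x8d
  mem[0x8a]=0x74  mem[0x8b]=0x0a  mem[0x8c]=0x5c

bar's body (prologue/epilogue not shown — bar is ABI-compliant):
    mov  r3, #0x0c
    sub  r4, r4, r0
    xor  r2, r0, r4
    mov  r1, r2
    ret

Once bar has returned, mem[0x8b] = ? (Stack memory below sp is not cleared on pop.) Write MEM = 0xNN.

prologue: push r1 -> mem[0x8c]=0xfe, sp=0x8c
prologue: push r2 -> mem[0x8b]=0xdd, sp=0x8b
prologue: push r4 -> mem[0x8a]=0x37, sp=0x8a
body[0] mov  r3, #0x0c -> r3=0x0c
body[1] sub  r4, r4, r0 -> r4=0x00
body[2] xor  r2, r0, r4 -> r2=0x37
body[3] mov  r1, r2 -> r1=0x37
epilogue: pop r4=0x37, sp=0x8b
epilogue: pop r2=0xdd, sp=0x8c
epilogue: pop r1=0xfe, sp=0x8d
prologue pushed ['r1', 'r2', 'r4'] at ['0x8c', '0x8b', '0x8a']

MEM = 0xdd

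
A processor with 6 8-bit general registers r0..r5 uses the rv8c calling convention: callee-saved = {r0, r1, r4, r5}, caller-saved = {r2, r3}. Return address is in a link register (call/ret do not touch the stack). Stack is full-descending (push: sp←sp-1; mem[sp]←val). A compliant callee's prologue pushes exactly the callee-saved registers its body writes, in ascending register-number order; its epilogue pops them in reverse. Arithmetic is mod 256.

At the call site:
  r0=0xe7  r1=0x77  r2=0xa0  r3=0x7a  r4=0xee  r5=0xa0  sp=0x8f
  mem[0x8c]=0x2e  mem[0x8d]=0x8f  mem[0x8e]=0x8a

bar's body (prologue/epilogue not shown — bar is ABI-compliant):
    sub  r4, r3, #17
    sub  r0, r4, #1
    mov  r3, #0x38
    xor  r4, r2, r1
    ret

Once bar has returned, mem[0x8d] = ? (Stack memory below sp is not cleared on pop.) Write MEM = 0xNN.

MEM = 0xee

prologue: push r0 -> mem[0x8e]=0xe7, sp=0x8e
prologue: push r4 -> mem[0x8d]=0xee, sp=0x8d
body[0] sub  r4, r3, #17 -> r4=0x69
body[1] sub  r0, r4, #1 -> r0=0x68
body[2] mov  r3, #0x38 -> r3=0x38
body[3] xor  r4, r2, r1 -> r4=0xd7
epilogue: pop r4=0xee, sp=0x8e
epilogue: pop r0=0xe7, sp=0x8f
prologue pushed ['r0', 'r4'] at ['0x8e', '0x8d']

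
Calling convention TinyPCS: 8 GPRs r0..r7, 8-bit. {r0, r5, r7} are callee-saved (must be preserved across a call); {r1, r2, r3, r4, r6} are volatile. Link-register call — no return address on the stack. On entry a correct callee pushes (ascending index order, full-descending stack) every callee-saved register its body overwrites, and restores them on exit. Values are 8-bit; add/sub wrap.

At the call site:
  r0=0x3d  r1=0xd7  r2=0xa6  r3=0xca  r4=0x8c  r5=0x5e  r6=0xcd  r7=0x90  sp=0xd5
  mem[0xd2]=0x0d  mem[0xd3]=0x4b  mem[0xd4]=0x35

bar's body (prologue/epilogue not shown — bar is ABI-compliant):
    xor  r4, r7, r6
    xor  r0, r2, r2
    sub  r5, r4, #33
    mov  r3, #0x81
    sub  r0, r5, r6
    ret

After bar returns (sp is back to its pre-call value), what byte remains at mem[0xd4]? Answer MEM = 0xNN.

MEM = 0x3d

prologue: push r0 → mem[0xd4]=0x3d, sp=0xd4
prologue: push r5 → mem[0xd3]=0x5e, sp=0xd3
body[0] xor  r4, r7, r6 → r4=0x5d
body[1] xor  r0, r2, r2 → r0=0x00
body[2] sub  r5, r4, #33 → r5=0x3c
body[3] mov  r3, #0x81 → r3=0x81
body[4] sub  r0, r5, r6 → r0=0x6f
epilogue: pop r5=0x5e, sp=0xd4
epilogue: pop r0=0x3d, sp=0xd5
prologue pushed ['r0', 'r5'] at ['0xd4', '0xd3']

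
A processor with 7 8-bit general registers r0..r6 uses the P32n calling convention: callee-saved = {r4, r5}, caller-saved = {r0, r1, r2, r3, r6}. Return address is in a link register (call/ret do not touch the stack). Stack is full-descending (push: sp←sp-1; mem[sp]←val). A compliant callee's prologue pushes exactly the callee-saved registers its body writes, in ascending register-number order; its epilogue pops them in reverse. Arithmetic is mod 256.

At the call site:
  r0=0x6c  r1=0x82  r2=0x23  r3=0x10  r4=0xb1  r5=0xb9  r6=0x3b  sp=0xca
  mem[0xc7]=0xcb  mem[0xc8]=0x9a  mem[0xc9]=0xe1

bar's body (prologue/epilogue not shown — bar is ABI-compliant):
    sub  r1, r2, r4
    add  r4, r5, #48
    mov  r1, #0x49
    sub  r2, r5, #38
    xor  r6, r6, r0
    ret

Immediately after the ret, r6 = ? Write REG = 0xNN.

REG = 0x57

prologue: push r4 → mem[0xc9]=0xb1, sp=0xc9
body[0] sub  r1, r2, r4 → r1=0x72
body[1] add  r4, r5, #48 → r4=0xe9
body[2] mov  r1, #0x49 → r1=0x49
body[3] sub  r2, r5, #38 → r2=0x93
body[4] xor  r6, r6, r0 → r6=0x57
epilogue: pop r4=0xb1, sp=0xca
r6 is caller-saved → body value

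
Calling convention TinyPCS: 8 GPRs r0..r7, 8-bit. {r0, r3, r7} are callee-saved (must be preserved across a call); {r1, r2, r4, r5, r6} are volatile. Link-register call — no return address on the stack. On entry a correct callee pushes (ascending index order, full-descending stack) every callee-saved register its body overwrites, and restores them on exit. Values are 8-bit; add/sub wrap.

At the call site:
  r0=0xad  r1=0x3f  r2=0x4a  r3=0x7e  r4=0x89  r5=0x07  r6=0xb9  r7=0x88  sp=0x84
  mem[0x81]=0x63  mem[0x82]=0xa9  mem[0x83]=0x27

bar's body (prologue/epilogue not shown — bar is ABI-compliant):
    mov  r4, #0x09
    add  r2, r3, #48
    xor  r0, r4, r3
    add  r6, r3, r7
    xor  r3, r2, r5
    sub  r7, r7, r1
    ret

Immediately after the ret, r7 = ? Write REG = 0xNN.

REG = 0x88

prologue: push r0 → mem[0x83]=0xad, sp=0x83
prologue: push r3 → mem[0x82]=0x7e, sp=0x82
prologue: push r7 → mem[0x81]=0x88, sp=0x81
body[0] mov  r4, #0x09 → r4=0x09
body[1] add  r2, r3, #48 → r2=0xae
body[2] xor  r0, r4, r3 → r0=0x77
body[3] add  r6, r3, r7 → r6=0x06
body[4] xor  r3, r2, r5 → r3=0xa9
body[5] sub  r7, r7, r1 → r7=0x49
epilogue: pop r7=0x88, sp=0x82
epilogue: pop r3=0x7e, sp=0x83
epilogue: pop r0=0xad, sp=0x84
r7 is callee-saved → restored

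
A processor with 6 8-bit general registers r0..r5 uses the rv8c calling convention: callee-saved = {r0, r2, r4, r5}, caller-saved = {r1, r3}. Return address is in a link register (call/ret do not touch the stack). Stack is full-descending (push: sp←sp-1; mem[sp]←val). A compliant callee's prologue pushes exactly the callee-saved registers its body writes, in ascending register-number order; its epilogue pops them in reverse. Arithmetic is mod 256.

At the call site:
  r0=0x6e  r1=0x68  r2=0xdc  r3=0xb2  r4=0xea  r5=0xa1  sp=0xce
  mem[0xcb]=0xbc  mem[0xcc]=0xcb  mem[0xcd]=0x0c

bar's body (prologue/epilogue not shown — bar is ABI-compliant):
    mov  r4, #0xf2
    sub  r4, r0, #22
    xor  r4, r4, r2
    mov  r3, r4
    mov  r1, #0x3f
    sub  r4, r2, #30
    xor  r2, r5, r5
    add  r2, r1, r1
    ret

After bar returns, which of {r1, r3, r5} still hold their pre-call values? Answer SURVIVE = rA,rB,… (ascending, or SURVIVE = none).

prologue: push r2 → mem[0xcd]=0xdc, sp=0xcd
prologue: push r4 → mem[0xcc]=0xea, sp=0xcc
body[0] mov  r4, #0xf2 → r4=0xf2
body[1] sub  r4, r0, #22 → r4=0x58
body[2] xor  r4, r4, r2 → r4=0x84
body[3] mov  r3, r4 → r3=0x84
body[4] mov  r1, #0x3f → r1=0x3f
body[5] sub  r4, r2, #30 → r4=0xbe
body[6] xor  r2, r5, r5 → r2=0x00
body[7] add  r2, r1, r1 → r2=0x7e
epilogue: pop r4=0xea, sp=0xcd
epilogue: pop r2=0xdc, sp=0xce
r1: caller-saved, written=True
r3: caller-saved, written=True
r5: callee-saved, written=False

SURVIVE = r5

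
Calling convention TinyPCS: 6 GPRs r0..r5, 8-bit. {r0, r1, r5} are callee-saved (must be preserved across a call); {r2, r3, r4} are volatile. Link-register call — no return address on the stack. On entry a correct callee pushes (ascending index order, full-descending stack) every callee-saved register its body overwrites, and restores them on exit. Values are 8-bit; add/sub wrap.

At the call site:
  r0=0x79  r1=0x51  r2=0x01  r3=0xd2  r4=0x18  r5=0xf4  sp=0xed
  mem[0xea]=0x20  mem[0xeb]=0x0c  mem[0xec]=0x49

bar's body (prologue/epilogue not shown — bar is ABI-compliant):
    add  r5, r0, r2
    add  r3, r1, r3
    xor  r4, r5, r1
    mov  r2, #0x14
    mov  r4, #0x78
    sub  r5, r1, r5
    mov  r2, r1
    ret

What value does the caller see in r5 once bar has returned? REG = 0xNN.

prologue: push r5 -> mem[0xec]=0xf4, sp=0xec
body[0] add  r5, r0, r2 -> r5=0x7a
body[1] add  r3, r1, r3 -> r3=0x23
body[2] xor  r4, r5, r1 -> r4=0x2b
body[3] mov  r2, #0x14 -> r2=0x14
body[4] mov  r4, #0x78 -> r4=0x78
body[5] sub  r5, r1, r5 -> r5=0xd7
body[6] mov  r2, r1 -> r2=0x51
epilogue: pop r5=0xf4, sp=0xed
r5 is callee-saved -> restored

REG = 0xf4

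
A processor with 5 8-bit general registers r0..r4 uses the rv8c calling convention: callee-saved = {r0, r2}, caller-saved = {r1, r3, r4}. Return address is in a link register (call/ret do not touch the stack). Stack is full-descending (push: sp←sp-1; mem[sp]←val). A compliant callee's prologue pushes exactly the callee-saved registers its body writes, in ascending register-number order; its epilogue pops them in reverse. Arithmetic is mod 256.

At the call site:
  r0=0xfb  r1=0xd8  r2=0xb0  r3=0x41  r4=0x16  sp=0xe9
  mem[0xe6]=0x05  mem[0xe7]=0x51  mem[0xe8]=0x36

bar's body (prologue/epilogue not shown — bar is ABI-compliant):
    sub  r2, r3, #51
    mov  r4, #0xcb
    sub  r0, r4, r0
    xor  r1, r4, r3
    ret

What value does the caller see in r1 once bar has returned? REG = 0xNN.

prologue: push r0 → mem[0xe8]=0xfb, sp=0xe8
prologue: push r2 → mem[0xe7]=0xb0, sp=0xe7
body[0] sub  r2, r3, #51 → r2=0x0e
body[1] mov  r4, #0xcb → r4=0xcb
body[2] sub  r0, r4, r0 → r0=0xd0
body[3] xor  r1, r4, r3 → r1=0x8a
epilogue: pop r2=0xb0, sp=0xe8
epilogue: pop r0=0xfb, sp=0xe9
r1 is caller-saved → body value

REG = 0x8a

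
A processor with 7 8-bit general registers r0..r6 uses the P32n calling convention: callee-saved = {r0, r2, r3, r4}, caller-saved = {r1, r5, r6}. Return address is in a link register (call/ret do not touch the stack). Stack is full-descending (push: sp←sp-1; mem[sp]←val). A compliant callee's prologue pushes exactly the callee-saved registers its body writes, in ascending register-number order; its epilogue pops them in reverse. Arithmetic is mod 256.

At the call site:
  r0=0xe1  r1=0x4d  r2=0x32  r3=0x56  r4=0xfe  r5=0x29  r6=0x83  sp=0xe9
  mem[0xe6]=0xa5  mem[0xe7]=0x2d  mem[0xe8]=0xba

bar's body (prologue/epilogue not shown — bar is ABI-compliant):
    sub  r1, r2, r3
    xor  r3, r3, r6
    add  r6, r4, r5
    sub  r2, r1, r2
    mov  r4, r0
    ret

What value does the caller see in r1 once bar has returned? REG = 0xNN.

REG = 0xdc

prologue: push r2 → mem[0xe8]=0x32, sp=0xe8
prologue: push r3 → mem[0xe7]=0x56, sp=0xe7
prologue: push r4 → mem[0xe6]=0xfe, sp=0xe6
body[0] sub  r1, r2, r3 → r1=0xdc
body[1] xor  r3, r3, r6 → r3=0xd5
body[2] add  r6, r4, r5 → r6=0x27
body[3] sub  r2, r1, r2 → r2=0xaa
body[4] mov  r4, r0 → r4=0xe1
epilogue: pop r4=0xfe, sp=0xe7
epilogue: pop r3=0x56, sp=0xe8
epilogue: pop r2=0x32, sp=0xe9
r1 is caller-saved → body value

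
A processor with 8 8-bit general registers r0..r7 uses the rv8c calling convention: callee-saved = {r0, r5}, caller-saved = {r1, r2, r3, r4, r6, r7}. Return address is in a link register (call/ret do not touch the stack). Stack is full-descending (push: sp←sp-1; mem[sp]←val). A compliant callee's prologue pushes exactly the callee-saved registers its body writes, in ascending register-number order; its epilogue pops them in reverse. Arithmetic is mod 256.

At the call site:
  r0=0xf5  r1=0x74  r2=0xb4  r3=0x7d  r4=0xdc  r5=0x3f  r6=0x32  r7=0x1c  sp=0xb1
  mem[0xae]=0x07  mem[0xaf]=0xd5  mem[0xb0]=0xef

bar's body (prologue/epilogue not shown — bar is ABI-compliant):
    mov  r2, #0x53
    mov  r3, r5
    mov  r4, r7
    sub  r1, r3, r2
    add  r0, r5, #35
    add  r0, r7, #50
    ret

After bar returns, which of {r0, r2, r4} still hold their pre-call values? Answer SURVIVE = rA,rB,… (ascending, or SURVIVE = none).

SURVIVE = r0

prologue: push r0 -> mem[0xb0]=0xf5, sp=0xb0
body[0] mov  r2, #0x53 -> r2=0x53
body[1] mov  r3, r5 -> r3=0x3f
body[2] mov  r4, r7 -> r4=0x1c
body[3] sub  r1, r3, r2 -> r1=0xec
body[4] add  r0, r5, #35 -> r0=0x62
body[5] add  r0, r7, #50 -> r0=0x4e
epilogue: pop r0=0xf5, sp=0xb1
r0: callee-saved, written=True
r2: caller-saved, written=True
r4: caller-saved, written=True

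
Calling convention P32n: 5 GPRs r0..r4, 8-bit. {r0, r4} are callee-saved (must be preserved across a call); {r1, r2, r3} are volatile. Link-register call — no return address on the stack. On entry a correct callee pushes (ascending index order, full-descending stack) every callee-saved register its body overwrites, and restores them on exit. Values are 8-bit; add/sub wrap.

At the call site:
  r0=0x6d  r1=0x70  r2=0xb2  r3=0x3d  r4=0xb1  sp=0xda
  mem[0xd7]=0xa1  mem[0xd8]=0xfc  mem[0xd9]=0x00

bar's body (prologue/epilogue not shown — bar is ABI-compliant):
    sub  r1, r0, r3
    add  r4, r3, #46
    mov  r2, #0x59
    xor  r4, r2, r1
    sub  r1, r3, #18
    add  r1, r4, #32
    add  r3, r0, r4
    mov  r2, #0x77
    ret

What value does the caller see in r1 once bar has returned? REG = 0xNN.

REG = 0x89

prologue: push r4 -> mem[0xd9]=0xb1, sp=0xd9
body[0] sub  r1, r0, r3 -> r1=0x30
body[1] add  r4, r3, #46 -> r4=0x6b
body[2] mov  r2, #0x59 -> r2=0x59
body[3] xor  r4, r2, r1 -> r4=0x69
body[4] sub  r1, r3, #18 -> r1=0x2b
body[5] add  r1, r4, #32 -> r1=0x89
body[6] add  r3, r0, r4 -> r3=0xd6
body[7] mov  r2, #0x77 -> r2=0x77
epilogue: pop r4=0xb1, sp=0xda
r1 is caller-saved -> body value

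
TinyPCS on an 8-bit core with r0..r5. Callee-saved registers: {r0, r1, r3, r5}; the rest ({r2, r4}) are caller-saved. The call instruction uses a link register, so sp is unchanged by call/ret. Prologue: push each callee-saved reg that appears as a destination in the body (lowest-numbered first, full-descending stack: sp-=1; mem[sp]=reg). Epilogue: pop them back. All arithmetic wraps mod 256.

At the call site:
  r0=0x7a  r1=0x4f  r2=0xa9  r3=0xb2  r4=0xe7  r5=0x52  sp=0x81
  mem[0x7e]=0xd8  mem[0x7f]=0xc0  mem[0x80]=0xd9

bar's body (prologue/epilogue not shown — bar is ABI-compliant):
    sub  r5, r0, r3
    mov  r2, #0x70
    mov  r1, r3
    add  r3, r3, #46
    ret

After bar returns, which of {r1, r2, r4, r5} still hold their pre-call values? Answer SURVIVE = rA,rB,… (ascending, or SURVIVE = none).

prologue: push r1 -> mem[0x80]=0x4f, sp=0x80
prologue: push r3 -> mem[0x7f]=0xb2, sp=0x7f
prologue: push r5 -> mem[0x7e]=0x52, sp=0x7e
body[0] sub  r5, r0, r3 -> r5=0xc8
body[1] mov  r2, #0x70 -> r2=0x70
body[2] mov  r1, r3 -> r1=0xb2
body[3] add  r3, r3, #46 -> r3=0xe0
epilogue: pop r5=0x52, sp=0x7f
epilogue: pop r3=0xb2, sp=0x80
epilogue: pop r1=0x4f, sp=0x81
r1: callee-saved, written=True
r2: caller-saved, written=True
r4: caller-saved, written=False
r5: callee-saved, written=True

SURVIVE = r1,r4,r5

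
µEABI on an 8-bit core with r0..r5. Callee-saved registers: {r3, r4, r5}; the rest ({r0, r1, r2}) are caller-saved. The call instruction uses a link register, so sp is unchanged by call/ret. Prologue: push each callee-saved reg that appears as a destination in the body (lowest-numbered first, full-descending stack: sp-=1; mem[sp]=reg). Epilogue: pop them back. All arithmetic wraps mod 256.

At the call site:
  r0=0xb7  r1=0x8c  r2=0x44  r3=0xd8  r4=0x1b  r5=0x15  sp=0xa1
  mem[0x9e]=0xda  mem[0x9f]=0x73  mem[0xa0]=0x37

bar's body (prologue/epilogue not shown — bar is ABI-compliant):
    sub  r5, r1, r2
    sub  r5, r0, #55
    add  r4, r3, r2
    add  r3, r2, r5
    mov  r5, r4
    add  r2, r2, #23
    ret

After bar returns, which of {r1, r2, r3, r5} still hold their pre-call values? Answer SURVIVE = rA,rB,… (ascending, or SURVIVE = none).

prologue: push r3 → mem[0xa0]=0xd8, sp=0xa0
prologue: push r4 → mem[0x9f]=0x1b, sp=0x9f
prologue: push r5 → mem[0x9e]=0x15, sp=0x9e
body[0] sub  r5, r1, r2 → r5=0x48
body[1] sub  r5, r0, #55 → r5=0x80
body[2] add  r4, r3, r2 → r4=0x1c
body[3] add  r3, r2, r5 → r3=0xc4
body[4] mov  r5, r4 → r5=0x1c
body[5] add  r2, r2, #23 → r2=0x5b
epilogue: pop r5=0x15, sp=0x9f
epilogue: pop r4=0x1b, sp=0xa0
epilogue: pop r3=0xd8, sp=0xa1
r1: caller-saved, written=False
r2: caller-saved, written=True
r3: callee-saved, written=True
r5: callee-saved, written=True

SURVIVE = r1,r3,r5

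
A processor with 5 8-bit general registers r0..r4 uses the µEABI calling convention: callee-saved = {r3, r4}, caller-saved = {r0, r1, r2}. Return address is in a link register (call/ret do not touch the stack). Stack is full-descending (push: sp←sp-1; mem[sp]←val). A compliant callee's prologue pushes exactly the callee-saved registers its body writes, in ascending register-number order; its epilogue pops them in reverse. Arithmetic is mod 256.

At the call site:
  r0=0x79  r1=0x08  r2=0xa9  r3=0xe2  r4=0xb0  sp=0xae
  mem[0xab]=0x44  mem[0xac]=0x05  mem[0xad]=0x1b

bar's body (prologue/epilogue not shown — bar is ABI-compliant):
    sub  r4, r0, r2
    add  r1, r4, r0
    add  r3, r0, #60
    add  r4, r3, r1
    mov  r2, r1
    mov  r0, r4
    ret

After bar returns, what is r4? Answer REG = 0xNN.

prologue: push r3 -> mem[0xad]=0xe2, sp=0xad
prologue: push r4 -> mem[0xac]=0xb0, sp=0xac
body[0] sub  r4, r0, r2 -> r4=0xd0
body[1] add  r1, r4, r0 -> r1=0x49
body[2] add  r3, r0, #60 -> r3=0xb5
body[3] add  r4, r3, r1 -> r4=0xfe
body[4] mov  r2, r1 -> r2=0x49
body[5] mov  r0, r4 -> r0=0xfe
epilogue: pop r4=0xb0, sp=0xad
epilogue: pop r3=0xe2, sp=0xae
r4 is callee-saved -> restored

REG = 0xb0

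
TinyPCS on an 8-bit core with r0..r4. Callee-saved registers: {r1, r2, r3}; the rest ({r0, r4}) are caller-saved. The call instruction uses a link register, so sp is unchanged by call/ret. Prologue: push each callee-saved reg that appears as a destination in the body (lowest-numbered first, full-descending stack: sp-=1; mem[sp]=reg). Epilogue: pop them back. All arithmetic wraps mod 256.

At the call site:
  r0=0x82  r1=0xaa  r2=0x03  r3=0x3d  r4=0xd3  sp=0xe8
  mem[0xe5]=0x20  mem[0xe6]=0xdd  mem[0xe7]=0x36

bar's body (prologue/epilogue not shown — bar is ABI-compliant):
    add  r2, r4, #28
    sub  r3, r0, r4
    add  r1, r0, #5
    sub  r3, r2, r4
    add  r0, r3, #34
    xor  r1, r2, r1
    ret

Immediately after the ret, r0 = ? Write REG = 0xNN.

prologue: push r1 → mem[0xe7]=0xaa, sp=0xe7
prologue: push r2 → mem[0xe6]=0x03, sp=0xe6
prologue: push r3 → mem[0xe5]=0x3d, sp=0xe5
body[0] add  r2, r4, #28 → r2=0xef
body[1] sub  r3, r0, r4 → r3=0xaf
body[2] add  r1, r0, #5 → r1=0x87
body[3] sub  r3, r2, r4 → r3=0x1c
body[4] add  r0, r3, #34 → r0=0x3e
body[5] xor  r1, r2, r1 → r1=0x68
epilogue: pop r3=0x3d, sp=0xe6
epilogue: pop r2=0x03, sp=0xe7
epilogue: pop r1=0xaa, sp=0xe8
r0 is caller-saved → body value

REG = 0x3e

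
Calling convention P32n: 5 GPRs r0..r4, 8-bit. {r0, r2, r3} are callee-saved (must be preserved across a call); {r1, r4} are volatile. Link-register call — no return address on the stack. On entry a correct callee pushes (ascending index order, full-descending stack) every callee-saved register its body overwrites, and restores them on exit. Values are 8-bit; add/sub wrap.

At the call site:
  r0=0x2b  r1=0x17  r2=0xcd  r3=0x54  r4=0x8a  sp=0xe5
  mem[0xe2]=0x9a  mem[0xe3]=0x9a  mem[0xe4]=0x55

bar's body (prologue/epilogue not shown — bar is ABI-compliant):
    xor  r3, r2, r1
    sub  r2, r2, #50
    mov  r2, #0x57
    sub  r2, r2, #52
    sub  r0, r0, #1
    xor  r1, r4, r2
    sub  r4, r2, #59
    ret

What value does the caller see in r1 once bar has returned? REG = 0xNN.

REG = 0xa9

prologue: push r0 → mem[0xe4]=0x2b, sp=0xe4
prologue: push r2 → mem[0xe3]=0xcd, sp=0xe3
prologue: push r3 → mem[0xe2]=0x54, sp=0xe2
body[0] xor  r3, r2, r1 → r3=0xda
body[1] sub  r2, r2, #50 → r2=0x9b
body[2] mov  r2, #0x57 → r2=0x57
body[3] sub  r2, r2, #52 → r2=0x23
body[4] sub  r0, r0, #1 → r0=0x2a
body[5] xor  r1, r4, r2 → r1=0xa9
body[6] sub  r4, r2, #59 → r4=0xe8
epilogue: pop r3=0x54, sp=0xe3
epilogue: pop r2=0xcd, sp=0xe4
epilogue: pop r0=0x2b, sp=0xe5
r1 is caller-saved → body value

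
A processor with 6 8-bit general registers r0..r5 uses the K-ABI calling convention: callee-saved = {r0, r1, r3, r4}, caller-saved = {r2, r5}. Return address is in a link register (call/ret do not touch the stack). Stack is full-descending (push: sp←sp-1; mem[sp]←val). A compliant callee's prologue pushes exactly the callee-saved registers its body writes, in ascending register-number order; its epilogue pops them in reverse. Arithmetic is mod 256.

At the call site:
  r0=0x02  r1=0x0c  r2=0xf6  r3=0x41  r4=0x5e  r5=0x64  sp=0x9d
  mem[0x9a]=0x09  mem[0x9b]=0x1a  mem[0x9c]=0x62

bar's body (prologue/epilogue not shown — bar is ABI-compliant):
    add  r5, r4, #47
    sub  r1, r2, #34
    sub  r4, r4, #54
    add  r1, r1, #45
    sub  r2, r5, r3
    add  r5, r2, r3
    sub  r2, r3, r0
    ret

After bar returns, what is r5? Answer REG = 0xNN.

REG = 0x8d

prologue: push r1 → mem[0x9c]=0x0c, sp=0x9c
prologue: push r4 → mem[0x9b]=0x5e, sp=0x9b
body[0] add  r5, r4, #47 → r5=0x8d
body[1] sub  r1, r2, #34 → r1=0xd4
body[2] sub  r4, r4, #54 → r4=0x28
body[3] add  r1, r1, #45 → r1=0x01
body[4] sub  r2, r5, r3 → r2=0x4c
body[5] add  r5, r2, r3 → r5=0x8d
body[6] sub  r2, r3, r0 → r2=0x3f
epilogue: pop r4=0x5e, sp=0x9c
epilogue: pop r1=0x0c, sp=0x9d
r5 is caller-saved → body value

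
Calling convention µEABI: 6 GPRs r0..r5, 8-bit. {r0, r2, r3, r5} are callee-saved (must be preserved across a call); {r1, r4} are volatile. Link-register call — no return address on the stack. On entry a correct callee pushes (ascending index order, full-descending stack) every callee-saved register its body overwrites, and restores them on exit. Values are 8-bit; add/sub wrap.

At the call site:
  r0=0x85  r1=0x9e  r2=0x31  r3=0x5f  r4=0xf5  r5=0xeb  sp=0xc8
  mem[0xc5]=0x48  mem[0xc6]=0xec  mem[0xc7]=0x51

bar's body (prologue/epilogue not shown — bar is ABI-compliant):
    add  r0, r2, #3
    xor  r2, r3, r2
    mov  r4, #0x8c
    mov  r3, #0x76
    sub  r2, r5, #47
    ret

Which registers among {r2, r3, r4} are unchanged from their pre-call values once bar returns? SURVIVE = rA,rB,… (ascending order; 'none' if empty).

SURVIVE = r2,r3

prologue: push r0 -> mem[0xc7]=0x85, sp=0xc7
prologue: push r2 -> mem[0xc6]=0x31, sp=0xc6
prologue: push r3 -> mem[0xc5]=0x5f, sp=0xc5
body[0] add  r0, r2, #3 -> r0=0x34
body[1] xor  r2, r3, r2 -> r2=0x6e
body[2] mov  r4, #0x8c -> r4=0x8c
body[3] mov  r3, #0x76 -> r3=0x76
body[4] sub  r2, r5, #47 -> r2=0xbc
epilogue: pop r3=0x5f, sp=0xc6
epilogue: pop r2=0x31, sp=0xc7
epilogue: pop r0=0x85, sp=0xc8
r2: callee-saved, written=True
r3: callee-saved, written=True
r4: caller-saved, written=True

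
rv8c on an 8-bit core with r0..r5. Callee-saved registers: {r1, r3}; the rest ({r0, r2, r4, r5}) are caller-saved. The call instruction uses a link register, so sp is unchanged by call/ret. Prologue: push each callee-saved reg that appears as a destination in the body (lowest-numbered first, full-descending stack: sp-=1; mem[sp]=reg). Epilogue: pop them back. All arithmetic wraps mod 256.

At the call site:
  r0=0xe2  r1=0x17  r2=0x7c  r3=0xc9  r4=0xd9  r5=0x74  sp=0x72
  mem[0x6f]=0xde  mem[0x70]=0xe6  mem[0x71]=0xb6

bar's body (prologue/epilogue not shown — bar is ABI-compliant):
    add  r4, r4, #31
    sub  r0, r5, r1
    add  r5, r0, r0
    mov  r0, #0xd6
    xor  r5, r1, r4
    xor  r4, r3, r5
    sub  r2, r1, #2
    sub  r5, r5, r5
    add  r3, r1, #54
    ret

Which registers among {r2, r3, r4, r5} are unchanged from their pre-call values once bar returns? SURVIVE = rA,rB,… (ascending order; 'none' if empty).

prologue: push r3 -> mem[0x71]=0xc9, sp=0x71
body[0] add  r4, r4, #31 -> r4=0xf8
body[1] sub  r0, r5, r1 -> r0=0x5d
body[2] add  r5, r0, r0 -> r5=0xba
body[3] mov  r0, #0xd6 -> r0=0xd6
body[4] xor  r5, r1, r4 -> r5=0xef
body[5] xor  r4, r3, r5 -> r4=0x26
body[6] sub  r2, r1, #2 -> r2=0x15
body[7] sub  r5, r5, r5 -> r5=0x00
body[8] add  r3, r1, #54 -> r3=0x4d
epilogue: pop r3=0xc9, sp=0x72
r2: caller-saved, written=True
r3: callee-saved, written=True
r4: caller-saved, written=True
r5: caller-saved, written=True

SURVIVE = r3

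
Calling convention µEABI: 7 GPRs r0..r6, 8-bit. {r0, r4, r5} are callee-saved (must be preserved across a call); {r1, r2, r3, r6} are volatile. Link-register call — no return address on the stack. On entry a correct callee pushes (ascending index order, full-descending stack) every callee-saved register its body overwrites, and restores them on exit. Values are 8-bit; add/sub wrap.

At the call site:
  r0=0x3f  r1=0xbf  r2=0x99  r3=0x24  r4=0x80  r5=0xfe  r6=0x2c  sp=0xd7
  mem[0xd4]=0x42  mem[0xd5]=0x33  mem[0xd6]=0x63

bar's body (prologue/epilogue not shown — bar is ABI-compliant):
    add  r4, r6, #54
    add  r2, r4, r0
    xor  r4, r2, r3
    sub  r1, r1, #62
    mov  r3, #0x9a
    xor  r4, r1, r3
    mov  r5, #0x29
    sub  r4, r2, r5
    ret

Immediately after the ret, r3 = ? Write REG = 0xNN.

prologue: push r4 → mem[0xd6]=0x80, sp=0xd6
prologue: push r5 → mem[0xd5]=0xfe, sp=0xd5
body[0] add  r4, r6, #54 → r4=0x62
body[1] add  r2, r4, r0 → r2=0xa1
body[2] xor  r4, r2, r3 → r4=0x85
body[3] sub  r1, r1, #62 → r1=0x81
body[4] mov  r3, #0x9a → r3=0x9a
body[5] xor  r4, r1, r3 → r4=0x1b
body[6] mov  r5, #0x29 → r5=0x29
body[7] sub  r4, r2, r5 → r4=0x78
epilogue: pop r5=0xfe, sp=0xd6
epilogue: pop r4=0x80, sp=0xd7
r3 is caller-saved → body value

REG = 0x9a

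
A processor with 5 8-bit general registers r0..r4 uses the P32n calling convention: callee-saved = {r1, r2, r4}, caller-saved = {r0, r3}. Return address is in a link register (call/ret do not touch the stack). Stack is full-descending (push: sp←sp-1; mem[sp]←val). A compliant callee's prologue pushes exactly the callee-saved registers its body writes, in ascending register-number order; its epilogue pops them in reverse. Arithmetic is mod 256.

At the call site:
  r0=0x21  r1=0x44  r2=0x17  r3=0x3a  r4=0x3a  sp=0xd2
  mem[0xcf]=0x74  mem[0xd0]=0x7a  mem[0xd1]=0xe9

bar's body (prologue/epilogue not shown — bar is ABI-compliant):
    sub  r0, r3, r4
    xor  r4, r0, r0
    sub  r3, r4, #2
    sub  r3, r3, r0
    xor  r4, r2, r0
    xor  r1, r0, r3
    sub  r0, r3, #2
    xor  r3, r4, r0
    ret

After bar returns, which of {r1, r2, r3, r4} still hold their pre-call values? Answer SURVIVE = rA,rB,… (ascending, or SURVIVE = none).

SURVIVE = r1,r2,r4

prologue: push r1 -> mem[0xd1]=0x44, sp=0xd1
prologue: push r4 -> mem[0xd0]=0x3a, sp=0xd0
body[0] sub  r0, r3, r4 -> r0=0x00
body[1] xor  r4, r0, r0 -> r4=0x00
body[2] sub  r3, r4, #2 -> r3=0xfe
body[3] sub  r3, r3, r0 -> r3=0xfe
body[4] xor  r4, r2, r0 -> r4=0x17
body[5] xor  r1, r0, r3 -> r1=0xfe
body[6] sub  r0, r3, #2 -> r0=0xfc
body[7] xor  r3, r4, r0 -> r3=0xeb
epilogue: pop r4=0x3a, sp=0xd1
epilogue: pop r1=0x44, sp=0xd2
r1: callee-saved, written=True
r2: callee-saved, written=False
r3: caller-saved, written=True
r4: callee-saved, written=True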